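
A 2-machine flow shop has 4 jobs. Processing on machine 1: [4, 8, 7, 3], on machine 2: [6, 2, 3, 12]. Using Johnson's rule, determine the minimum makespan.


Apply Johnson's rule:
  Group 1 (a <= b): [(4, 3, 12), (1, 4, 6)]
  Group 2 (a > b): [(3, 7, 3), (2, 8, 2)]
Optimal job order: [4, 1, 3, 2]
Schedule:
  Job 4: M1 done at 3, M2 done at 15
  Job 1: M1 done at 7, M2 done at 21
  Job 3: M1 done at 14, M2 done at 24
  Job 2: M1 done at 22, M2 done at 26
Makespan = 26

26


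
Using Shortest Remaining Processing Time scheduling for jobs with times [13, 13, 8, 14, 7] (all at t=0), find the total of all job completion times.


Since all jobs arrive at t=0, SRPT equals SPT ordering.
SPT order: [7, 8, 13, 13, 14]
Completion times:
  Job 1: p=7, C=7
  Job 2: p=8, C=15
  Job 3: p=13, C=28
  Job 4: p=13, C=41
  Job 5: p=14, C=55
Total completion time = 7 + 15 + 28 + 41 + 55 = 146

146


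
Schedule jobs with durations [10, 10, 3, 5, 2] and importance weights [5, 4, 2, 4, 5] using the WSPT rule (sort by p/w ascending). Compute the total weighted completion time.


Compute p/w ratios and sort ascending (WSPT): [(2, 5), (5, 4), (3, 2), (10, 5), (10, 4)]
Compute weighted completion times:
  Job (p=2,w=5): C=2, w*C=5*2=10
  Job (p=5,w=4): C=7, w*C=4*7=28
  Job (p=3,w=2): C=10, w*C=2*10=20
  Job (p=10,w=5): C=20, w*C=5*20=100
  Job (p=10,w=4): C=30, w*C=4*30=120
Total weighted completion time = 278

278


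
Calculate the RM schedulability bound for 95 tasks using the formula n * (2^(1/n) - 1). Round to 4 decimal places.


Compute 2^(1/95) = 1.0073229689
Subtract 1: 1.0073229689 - 1 = 0.0073229689
Multiply by n: 95 * 0.0073229689 = 0.6956820455
Round to 4 dp: 0.6957

0.6957


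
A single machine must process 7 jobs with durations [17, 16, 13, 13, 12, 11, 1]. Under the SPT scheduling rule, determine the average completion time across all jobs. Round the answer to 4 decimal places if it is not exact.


Sort jobs by processing time (SPT order): [1, 11, 12, 13, 13, 16, 17]
Compute completion times sequentially:
  Job 1: processing = 1, completes at 1
  Job 2: processing = 11, completes at 12
  Job 3: processing = 12, completes at 24
  Job 4: processing = 13, completes at 37
  Job 5: processing = 13, completes at 50
  Job 6: processing = 16, completes at 66
  Job 7: processing = 17, completes at 83
Sum of completion times = 273
Average completion time = 273/7 = 39.0

39.0


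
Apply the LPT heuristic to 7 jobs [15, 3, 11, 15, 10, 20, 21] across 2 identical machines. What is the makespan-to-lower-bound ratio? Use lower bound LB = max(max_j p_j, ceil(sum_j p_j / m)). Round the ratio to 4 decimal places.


LPT order: [21, 20, 15, 15, 11, 10, 3]
Machine loads after assignment: [49, 46]
LPT makespan = 49
Lower bound = max(max_job, ceil(total/2)) = max(21, 48) = 48
Ratio = 49 / 48 = 1.0208

1.0208


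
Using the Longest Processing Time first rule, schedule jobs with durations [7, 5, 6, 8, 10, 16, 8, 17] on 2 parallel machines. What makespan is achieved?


Sort jobs in decreasing order (LPT): [17, 16, 10, 8, 8, 7, 6, 5]
Assign each job to the least loaded machine:
  Machine 1: jobs [17, 8, 8, 6], load = 39
  Machine 2: jobs [16, 10, 7, 5], load = 38
Makespan = max load = 39

39


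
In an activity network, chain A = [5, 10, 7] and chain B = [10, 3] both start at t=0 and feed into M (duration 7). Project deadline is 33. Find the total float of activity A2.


Forward pass: ES(A2) = sum of predecessors on chain A = 5
EF = ES + duration = 5 + 10 = 15
Backward pass: LF(M) = deadline = 33; LS(M) = 33 - 7 = 26
LF(A2) = LS(M) - sum(successors on chain A) = 26 - 7 = 19
LS = LF - duration = 19 - 10 = 9
Total float = LS - ES = 9 - 5 = 4

4


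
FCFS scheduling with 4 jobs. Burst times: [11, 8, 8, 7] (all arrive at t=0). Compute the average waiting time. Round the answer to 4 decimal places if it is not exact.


FCFS order (as given): [11, 8, 8, 7]
Waiting times:
  Job 1: wait = 0
  Job 2: wait = 11
  Job 3: wait = 19
  Job 4: wait = 27
Sum of waiting times = 57
Average waiting time = 57/4 = 14.25

14.25


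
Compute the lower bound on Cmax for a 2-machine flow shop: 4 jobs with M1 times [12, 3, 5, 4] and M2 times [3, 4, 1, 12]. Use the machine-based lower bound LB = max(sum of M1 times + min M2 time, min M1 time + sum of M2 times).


LB1 = sum(M1 times) + min(M2 times) = 24 + 1 = 25
LB2 = min(M1 times) + sum(M2 times) = 3 + 20 = 23
Lower bound = max(LB1, LB2) = max(25, 23) = 25

25


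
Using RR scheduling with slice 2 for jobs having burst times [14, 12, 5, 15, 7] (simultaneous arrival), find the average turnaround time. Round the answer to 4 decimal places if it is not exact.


Time quantum = 2
Execution trace:
  J1 runs 2 units, time = 2
  J2 runs 2 units, time = 4
  J3 runs 2 units, time = 6
  J4 runs 2 units, time = 8
  J5 runs 2 units, time = 10
  J1 runs 2 units, time = 12
  J2 runs 2 units, time = 14
  J3 runs 2 units, time = 16
  J4 runs 2 units, time = 18
  J5 runs 2 units, time = 20
  J1 runs 2 units, time = 22
  J2 runs 2 units, time = 24
  J3 runs 1 units, time = 25
  J4 runs 2 units, time = 27
  J5 runs 2 units, time = 29
  J1 runs 2 units, time = 31
  J2 runs 2 units, time = 33
  J4 runs 2 units, time = 35
  J5 runs 1 units, time = 36
  J1 runs 2 units, time = 38
  J2 runs 2 units, time = 40
  J4 runs 2 units, time = 42
  J1 runs 2 units, time = 44
  J2 runs 2 units, time = 46
  J4 runs 2 units, time = 48
  J1 runs 2 units, time = 50
  J4 runs 2 units, time = 52
  J4 runs 1 units, time = 53
Finish times: [50, 46, 25, 53, 36]
Average turnaround = 210/5 = 42.0

42.0


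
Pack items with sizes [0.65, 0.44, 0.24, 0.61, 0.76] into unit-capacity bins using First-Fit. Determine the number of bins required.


Place items sequentially using First-Fit:
  Item 0.65 -> new Bin 1
  Item 0.44 -> new Bin 2
  Item 0.24 -> Bin 1 (now 0.89)
  Item 0.61 -> new Bin 3
  Item 0.76 -> new Bin 4
Total bins used = 4

4


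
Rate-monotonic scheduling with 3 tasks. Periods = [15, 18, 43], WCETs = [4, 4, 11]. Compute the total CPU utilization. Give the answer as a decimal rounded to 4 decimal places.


Compute individual utilizations (exact fractions):
  Task 1: C/T = 4/15 (approx. 0.2667)
  Task 2: C/T = 4/18 = 2/9 (approx. 0.2222)
  Task 3: C/T = 11/43 (approx. 0.2558)
Total utilization U = 4/15 + 2/9 + 11/43 = 1441/1935
Rounded to 4 decimal places: U = 0.7447
RM (Liu & Layland) bound for 3 tasks = 0.779763; compare with U = 1441/1935 (approx. 0.744703)
U <= bound, so schedulable by RM sufficient condition.

0.7447


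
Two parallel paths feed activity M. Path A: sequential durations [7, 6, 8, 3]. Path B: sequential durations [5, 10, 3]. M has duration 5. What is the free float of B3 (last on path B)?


ES(B3) = sum of predecessors on chain B = 15
EF(B3) = ES + duration = 15 + 3 = 18
Successor of B3 is M. ES(M) = max(sum(A), sum(B)) = max(24, 18) = 24
Free float = ES(successor) - EF(current) = 24 - 18 = 6

6


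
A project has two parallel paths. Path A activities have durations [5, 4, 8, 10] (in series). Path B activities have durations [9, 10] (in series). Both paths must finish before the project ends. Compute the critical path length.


Path A total = 5 + 4 + 8 + 10 = 27
Path B total = 9 + 10 = 19
Critical path = longest path = max(27, 19) = 27

27


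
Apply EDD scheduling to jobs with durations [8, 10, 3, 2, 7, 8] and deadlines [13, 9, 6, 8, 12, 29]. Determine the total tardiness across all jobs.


Sort by due date (EDD order): [(3, 6), (2, 8), (10, 9), (7, 12), (8, 13), (8, 29)]
Compute completion times and tardiness:
  Job 1: p=3, d=6, C=3, tardiness=max(0,3-6)=0
  Job 2: p=2, d=8, C=5, tardiness=max(0,5-8)=0
  Job 3: p=10, d=9, C=15, tardiness=max(0,15-9)=6
  Job 4: p=7, d=12, C=22, tardiness=max(0,22-12)=10
  Job 5: p=8, d=13, C=30, tardiness=max(0,30-13)=17
  Job 6: p=8, d=29, C=38, tardiness=max(0,38-29)=9
Total tardiness = 42

42


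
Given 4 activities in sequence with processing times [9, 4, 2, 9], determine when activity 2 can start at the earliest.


Activity 2 starts after activities 1 through 1 complete.
Predecessor durations: [9]
ES = 9 = 9

9


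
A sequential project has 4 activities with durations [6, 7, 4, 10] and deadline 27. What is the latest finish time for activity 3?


LF(activity 3) = deadline - sum of successor durations
Successors: activities 4 through 4 with durations [10]
Sum of successor durations = 10
LF = 27 - 10 = 17

17


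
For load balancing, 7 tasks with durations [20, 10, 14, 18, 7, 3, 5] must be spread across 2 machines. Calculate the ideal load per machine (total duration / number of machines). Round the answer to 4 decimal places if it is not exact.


Total processing time = 20 + 10 + 14 + 18 + 7 + 3 + 5 = 77
Number of machines = 2
Ideal balanced load = 77 / 2 = 38.5

38.5


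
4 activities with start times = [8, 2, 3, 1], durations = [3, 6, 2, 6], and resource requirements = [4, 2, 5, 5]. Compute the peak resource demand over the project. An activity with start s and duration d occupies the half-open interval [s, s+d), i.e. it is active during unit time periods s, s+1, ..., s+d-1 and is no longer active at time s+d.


Each activity i is active on [start_i, start_i + duration_i).
Compute total resource usage per time slot:
  t=0: active resources = [], total = 0
  t=1: active resources = [5], total = 5
  t=2: active resources = [2, 5], total = 7
  t=3: active resources = [2, 5, 5], total = 12
  t=4: active resources = [2, 5, 5], total = 12
  t=5: active resources = [2, 5], total = 7
  t=6: active resources = [2, 5], total = 7
  t=7: active resources = [2], total = 2
  t=8: active resources = [4], total = 4
  t=9: active resources = [4], total = 4
  t=10: active resources = [4], total = 4
Peak resource demand = 12

12


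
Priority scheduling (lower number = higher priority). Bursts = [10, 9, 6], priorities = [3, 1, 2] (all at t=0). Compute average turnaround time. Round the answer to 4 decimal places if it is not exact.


Sort by priority (ascending = highest first):
Order: [(1, 9), (2, 6), (3, 10)]
Completion times:
  Priority 1, burst=9, C=9
  Priority 2, burst=6, C=15
  Priority 3, burst=10, C=25
Average turnaround = 49/3 = 16.3333

16.3333


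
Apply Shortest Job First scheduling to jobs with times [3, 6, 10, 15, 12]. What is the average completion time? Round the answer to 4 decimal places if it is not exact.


SJF order (ascending): [3, 6, 10, 12, 15]
Completion times:
  Job 1: burst=3, C=3
  Job 2: burst=6, C=9
  Job 3: burst=10, C=19
  Job 4: burst=12, C=31
  Job 5: burst=15, C=46
Average completion = 108/5 = 21.6

21.6


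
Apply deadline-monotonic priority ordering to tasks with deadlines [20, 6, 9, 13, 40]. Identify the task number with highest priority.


Sort tasks by relative deadline (ascending):
  Task 2: deadline = 6
  Task 3: deadline = 9
  Task 4: deadline = 13
  Task 1: deadline = 20
  Task 5: deadline = 40
Priority order (highest first): [2, 3, 4, 1, 5]
Highest priority task = 2

2


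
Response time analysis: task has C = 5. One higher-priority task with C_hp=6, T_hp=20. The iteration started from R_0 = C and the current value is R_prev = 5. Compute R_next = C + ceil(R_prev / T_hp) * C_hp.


R_next = C + ceil(R_prev / T_hp) * C_hp
ceil(5 / 20) = ceil(0.25) = 1
Interference = 1 * 6 = 6
R_next = 5 + 6 = 11

11


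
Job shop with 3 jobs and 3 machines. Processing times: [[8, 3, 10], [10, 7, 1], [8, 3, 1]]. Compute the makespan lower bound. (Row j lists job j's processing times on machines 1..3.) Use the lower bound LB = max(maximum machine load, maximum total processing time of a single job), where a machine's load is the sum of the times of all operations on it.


Machine loads:
  Machine 1: 8 + 10 + 8 = 26
  Machine 2: 3 + 7 + 3 = 13
  Machine 3: 10 + 1 + 1 = 12
Max machine load = 26
Job totals:
  Job 1: 21
  Job 2: 18
  Job 3: 12
Max job total = 21
Lower bound = max(26, 21) = 26

26


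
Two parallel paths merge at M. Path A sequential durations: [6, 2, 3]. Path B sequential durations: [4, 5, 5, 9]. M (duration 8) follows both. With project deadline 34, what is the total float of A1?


Forward pass: ES(A1) = sum of predecessors on chain A = 0
EF = ES + duration = 0 + 6 = 6
Backward pass: LF(M) = deadline = 34; LS(M) = 34 - 8 = 26
LF(A1) = LS(M) - sum(successors on chain A) = 26 - 5 = 21
LS = LF - duration = 21 - 6 = 15
Total float = LS - ES = 15 - 0 = 15

15


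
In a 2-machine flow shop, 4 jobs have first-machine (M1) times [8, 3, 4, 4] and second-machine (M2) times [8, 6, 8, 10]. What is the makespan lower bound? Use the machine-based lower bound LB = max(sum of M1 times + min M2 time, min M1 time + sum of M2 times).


LB1 = sum(M1 times) + min(M2 times) = 19 + 6 = 25
LB2 = min(M1 times) + sum(M2 times) = 3 + 32 = 35
Lower bound = max(LB1, LB2) = max(25, 35) = 35

35


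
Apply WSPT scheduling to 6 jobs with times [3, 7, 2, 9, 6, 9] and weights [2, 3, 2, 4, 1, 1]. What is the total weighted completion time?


Compute p/w ratios and sort ascending (WSPT): [(2, 2), (3, 2), (9, 4), (7, 3), (6, 1), (9, 1)]
Compute weighted completion times:
  Job (p=2,w=2): C=2, w*C=2*2=4
  Job (p=3,w=2): C=5, w*C=2*5=10
  Job (p=9,w=4): C=14, w*C=4*14=56
  Job (p=7,w=3): C=21, w*C=3*21=63
  Job (p=6,w=1): C=27, w*C=1*27=27
  Job (p=9,w=1): C=36, w*C=1*36=36
Total weighted completion time = 196

196


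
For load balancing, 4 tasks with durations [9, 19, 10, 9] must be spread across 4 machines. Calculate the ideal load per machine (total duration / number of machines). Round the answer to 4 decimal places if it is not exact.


Total processing time = 9 + 19 + 10 + 9 = 47
Number of machines = 4
Ideal balanced load = 47 / 4 = 11.75

11.75


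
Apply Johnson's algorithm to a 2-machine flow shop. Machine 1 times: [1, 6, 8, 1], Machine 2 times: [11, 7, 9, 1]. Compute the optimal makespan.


Apply Johnson's rule:
  Group 1 (a <= b): [(1, 1, 11), (4, 1, 1), (2, 6, 7), (3, 8, 9)]
  Group 2 (a > b): []
Optimal job order: [1, 4, 2, 3]
Schedule:
  Job 1: M1 done at 1, M2 done at 12
  Job 4: M1 done at 2, M2 done at 13
  Job 2: M1 done at 8, M2 done at 20
  Job 3: M1 done at 16, M2 done at 29
Makespan = 29

29


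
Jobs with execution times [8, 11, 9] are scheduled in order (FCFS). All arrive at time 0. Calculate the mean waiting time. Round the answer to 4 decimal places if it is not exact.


FCFS order (as given): [8, 11, 9]
Waiting times:
  Job 1: wait = 0
  Job 2: wait = 8
  Job 3: wait = 19
Sum of waiting times = 27
Average waiting time = 27/3 = 9.0

9.0


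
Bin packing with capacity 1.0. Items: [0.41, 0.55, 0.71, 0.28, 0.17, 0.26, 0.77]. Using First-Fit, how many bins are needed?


Place items sequentially using First-Fit:
  Item 0.41 -> new Bin 1
  Item 0.55 -> Bin 1 (now 0.96)
  Item 0.71 -> new Bin 2
  Item 0.28 -> Bin 2 (now 0.99)
  Item 0.17 -> new Bin 3
  Item 0.26 -> Bin 3 (now 0.43)
  Item 0.77 -> new Bin 4
Total bins used = 4

4


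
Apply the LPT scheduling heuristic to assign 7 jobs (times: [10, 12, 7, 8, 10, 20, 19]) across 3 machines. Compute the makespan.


Sort jobs in decreasing order (LPT): [20, 19, 12, 10, 10, 8, 7]
Assign each job to the least loaded machine:
  Machine 1: jobs [20, 8], load = 28
  Machine 2: jobs [19, 10], load = 29
  Machine 3: jobs [12, 10, 7], load = 29
Makespan = max load = 29

29


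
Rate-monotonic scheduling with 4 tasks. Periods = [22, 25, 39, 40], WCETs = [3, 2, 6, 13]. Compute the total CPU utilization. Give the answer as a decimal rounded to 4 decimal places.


Compute individual utilizations (exact fractions):
  Task 1: C/T = 3/22 (approx. 0.1364)
  Task 2: C/T = 2/25 (approx. 0.08)
  Task 3: C/T = 6/39 = 2/13 (approx. 0.1538)
  Task 4: C/T = 13/40 (approx. 0.325)
Total utilization U = 3/22 + 2/25 + 2/13 + 13/40 = 19883/28600
Rounded to 4 decimal places: U = 0.6952
RM (Liu & Layland) bound for 4 tasks = 0.756828; compare with U = 19883/28600 (approx. 0.695210)
U <= bound, so schedulable by RM sufficient condition.

0.6952


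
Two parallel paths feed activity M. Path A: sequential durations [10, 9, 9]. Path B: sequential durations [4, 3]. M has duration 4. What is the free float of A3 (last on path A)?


ES(A3) = sum of predecessors on chain A = 19
EF(A3) = ES + duration = 19 + 9 = 28
Successor of A3 is M. ES(M) = max(sum(A), sum(B)) = max(28, 7) = 28
Free float = ES(successor) - EF(current) = 28 - 28 = 0

0


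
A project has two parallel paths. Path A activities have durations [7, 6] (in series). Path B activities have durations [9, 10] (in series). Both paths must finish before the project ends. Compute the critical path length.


Path A total = 7 + 6 = 13
Path B total = 9 + 10 = 19
Critical path = longest path = max(13, 19) = 19

19


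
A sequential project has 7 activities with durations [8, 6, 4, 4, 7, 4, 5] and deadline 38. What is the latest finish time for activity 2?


LF(activity 2) = deadline - sum of successor durations
Successors: activities 3 through 7 with durations [4, 4, 7, 4, 5]
Sum of successor durations = 24
LF = 38 - 24 = 14

14


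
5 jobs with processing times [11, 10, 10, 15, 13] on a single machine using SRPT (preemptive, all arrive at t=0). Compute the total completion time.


Since all jobs arrive at t=0, SRPT equals SPT ordering.
SPT order: [10, 10, 11, 13, 15]
Completion times:
  Job 1: p=10, C=10
  Job 2: p=10, C=20
  Job 3: p=11, C=31
  Job 4: p=13, C=44
  Job 5: p=15, C=59
Total completion time = 10 + 20 + 31 + 44 + 59 = 164

164


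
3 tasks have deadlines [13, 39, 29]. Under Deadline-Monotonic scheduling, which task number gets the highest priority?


Sort tasks by relative deadline (ascending):
  Task 1: deadline = 13
  Task 3: deadline = 29
  Task 2: deadline = 39
Priority order (highest first): [1, 3, 2]
Highest priority task = 1

1


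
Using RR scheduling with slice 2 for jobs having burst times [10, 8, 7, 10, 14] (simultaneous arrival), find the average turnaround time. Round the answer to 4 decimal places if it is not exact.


Time quantum = 2
Execution trace:
  J1 runs 2 units, time = 2
  J2 runs 2 units, time = 4
  J3 runs 2 units, time = 6
  J4 runs 2 units, time = 8
  J5 runs 2 units, time = 10
  J1 runs 2 units, time = 12
  J2 runs 2 units, time = 14
  J3 runs 2 units, time = 16
  J4 runs 2 units, time = 18
  J5 runs 2 units, time = 20
  J1 runs 2 units, time = 22
  J2 runs 2 units, time = 24
  J3 runs 2 units, time = 26
  J4 runs 2 units, time = 28
  J5 runs 2 units, time = 30
  J1 runs 2 units, time = 32
  J2 runs 2 units, time = 34
  J3 runs 1 units, time = 35
  J4 runs 2 units, time = 37
  J5 runs 2 units, time = 39
  J1 runs 2 units, time = 41
  J4 runs 2 units, time = 43
  J5 runs 2 units, time = 45
  J5 runs 2 units, time = 47
  J5 runs 2 units, time = 49
Finish times: [41, 34, 35, 43, 49]
Average turnaround = 202/5 = 40.4

40.4


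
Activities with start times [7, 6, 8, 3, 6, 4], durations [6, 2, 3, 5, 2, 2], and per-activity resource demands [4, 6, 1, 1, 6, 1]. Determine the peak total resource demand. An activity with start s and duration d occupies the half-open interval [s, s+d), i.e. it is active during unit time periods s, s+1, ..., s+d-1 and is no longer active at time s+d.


Each activity i is active on [start_i, start_i + duration_i).
Compute total resource usage per time slot:
  t=0: active resources = [], total = 0
  t=1: active resources = [], total = 0
  t=2: active resources = [], total = 0
  t=3: active resources = [1], total = 1
  t=4: active resources = [1, 1], total = 2
  t=5: active resources = [1, 1], total = 2
  t=6: active resources = [6, 1, 6], total = 13
  t=7: active resources = [4, 6, 1, 6], total = 17
  t=8: active resources = [4, 1], total = 5
  t=9: active resources = [4, 1], total = 5
  t=10: active resources = [4, 1], total = 5
  t=11: active resources = [4], total = 4
  t=12: active resources = [4], total = 4
Peak resource demand = 17

17


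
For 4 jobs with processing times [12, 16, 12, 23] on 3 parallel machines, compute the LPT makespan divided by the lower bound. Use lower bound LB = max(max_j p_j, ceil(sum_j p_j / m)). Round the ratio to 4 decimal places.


LPT order: [23, 16, 12, 12]
Machine loads after assignment: [23, 16, 24]
LPT makespan = 24
Lower bound = max(max_job, ceil(total/3)) = max(23, 21) = 23
Ratio = 24 / 23 = 1.0435

1.0435


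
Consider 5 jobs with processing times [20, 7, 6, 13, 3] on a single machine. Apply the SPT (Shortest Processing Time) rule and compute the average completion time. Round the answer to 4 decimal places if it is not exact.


Sort jobs by processing time (SPT order): [3, 6, 7, 13, 20]
Compute completion times sequentially:
  Job 1: processing = 3, completes at 3
  Job 2: processing = 6, completes at 9
  Job 3: processing = 7, completes at 16
  Job 4: processing = 13, completes at 29
  Job 5: processing = 20, completes at 49
Sum of completion times = 106
Average completion time = 106/5 = 21.2

21.2


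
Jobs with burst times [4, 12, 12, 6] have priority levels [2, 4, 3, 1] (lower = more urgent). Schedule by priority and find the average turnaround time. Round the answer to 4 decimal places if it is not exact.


Sort by priority (ascending = highest first):
Order: [(1, 6), (2, 4), (3, 12), (4, 12)]
Completion times:
  Priority 1, burst=6, C=6
  Priority 2, burst=4, C=10
  Priority 3, burst=12, C=22
  Priority 4, burst=12, C=34
Average turnaround = 72/4 = 18.0

18.0


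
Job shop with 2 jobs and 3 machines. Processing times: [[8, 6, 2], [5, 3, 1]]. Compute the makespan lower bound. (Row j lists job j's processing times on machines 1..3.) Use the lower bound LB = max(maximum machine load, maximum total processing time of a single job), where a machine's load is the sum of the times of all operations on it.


Machine loads:
  Machine 1: 8 + 5 = 13
  Machine 2: 6 + 3 = 9
  Machine 3: 2 + 1 = 3
Max machine load = 13
Job totals:
  Job 1: 16
  Job 2: 9
Max job total = 16
Lower bound = max(13, 16) = 16

16


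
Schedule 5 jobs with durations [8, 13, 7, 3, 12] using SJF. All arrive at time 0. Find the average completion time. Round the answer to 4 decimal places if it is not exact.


SJF order (ascending): [3, 7, 8, 12, 13]
Completion times:
  Job 1: burst=3, C=3
  Job 2: burst=7, C=10
  Job 3: burst=8, C=18
  Job 4: burst=12, C=30
  Job 5: burst=13, C=43
Average completion = 104/5 = 20.8

20.8


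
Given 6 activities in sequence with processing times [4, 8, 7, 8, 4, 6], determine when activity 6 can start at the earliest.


Activity 6 starts after activities 1 through 5 complete.
Predecessor durations: [4, 8, 7, 8, 4]
ES = 4 + 8 + 7 + 8 + 4 = 31

31


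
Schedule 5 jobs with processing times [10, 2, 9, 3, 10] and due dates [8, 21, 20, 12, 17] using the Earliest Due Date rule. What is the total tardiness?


Sort by due date (EDD order): [(10, 8), (3, 12), (10, 17), (9, 20), (2, 21)]
Compute completion times and tardiness:
  Job 1: p=10, d=8, C=10, tardiness=max(0,10-8)=2
  Job 2: p=3, d=12, C=13, tardiness=max(0,13-12)=1
  Job 3: p=10, d=17, C=23, tardiness=max(0,23-17)=6
  Job 4: p=9, d=20, C=32, tardiness=max(0,32-20)=12
  Job 5: p=2, d=21, C=34, tardiness=max(0,34-21)=13
Total tardiness = 34

34


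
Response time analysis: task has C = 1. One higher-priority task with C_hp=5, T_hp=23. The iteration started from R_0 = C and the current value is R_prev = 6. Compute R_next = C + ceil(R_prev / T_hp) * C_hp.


R_next = C + ceil(R_prev / T_hp) * C_hp
ceil(6 / 23) = ceil(0.2609) = 1
Interference = 1 * 5 = 5
R_next = 1 + 5 = 6
R_next = R_prev, so the iteration has converged (response time = 6).

6


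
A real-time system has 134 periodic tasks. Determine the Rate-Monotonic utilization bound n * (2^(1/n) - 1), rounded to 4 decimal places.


Compute 2^(1/134) = 1.0051861419
Subtract 1: 1.0051861419 - 1 = 0.0051861419
Multiply by n: 134 * 0.0051861419 = 0.6949430146
Round to 4 dp: 0.6949

0.6949


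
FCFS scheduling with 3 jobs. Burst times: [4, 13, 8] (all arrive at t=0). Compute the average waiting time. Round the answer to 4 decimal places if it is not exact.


FCFS order (as given): [4, 13, 8]
Waiting times:
  Job 1: wait = 0
  Job 2: wait = 4
  Job 3: wait = 17
Sum of waiting times = 21
Average waiting time = 21/3 = 7.0

7.0


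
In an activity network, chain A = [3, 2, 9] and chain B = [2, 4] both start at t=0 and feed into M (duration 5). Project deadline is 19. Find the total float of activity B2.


Forward pass: ES(B2) = sum of predecessors on chain B = 2
EF = ES + duration = 2 + 4 = 6
Backward pass: LF(M) = deadline = 19; LS(M) = 19 - 5 = 14
LF(B2) = LS(M) - sum(successors on chain B) = 14 - 0 = 14
LS = LF - duration = 14 - 4 = 10
Total float = LS - ES = 10 - 2 = 8

8


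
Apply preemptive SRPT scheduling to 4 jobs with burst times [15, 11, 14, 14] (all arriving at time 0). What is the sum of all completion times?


Since all jobs arrive at t=0, SRPT equals SPT ordering.
SPT order: [11, 14, 14, 15]
Completion times:
  Job 1: p=11, C=11
  Job 2: p=14, C=25
  Job 3: p=14, C=39
  Job 4: p=15, C=54
Total completion time = 11 + 25 + 39 + 54 = 129

129


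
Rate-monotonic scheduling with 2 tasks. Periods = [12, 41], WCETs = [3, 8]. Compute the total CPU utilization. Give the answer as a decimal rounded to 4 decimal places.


Compute individual utilizations (exact fractions):
  Task 1: C/T = 3/12 = 1/4 (approx. 0.25)
  Task 2: C/T = 8/41 (approx. 0.1951)
Total utilization U = 1/4 + 8/41 = 73/164
Rounded to 4 decimal places: U = 0.4451
RM (Liu & Layland) bound for 2 tasks = 0.828427; compare with U = 73/164 (approx. 0.445122)
U <= bound, so schedulable by RM sufficient condition.

0.4451


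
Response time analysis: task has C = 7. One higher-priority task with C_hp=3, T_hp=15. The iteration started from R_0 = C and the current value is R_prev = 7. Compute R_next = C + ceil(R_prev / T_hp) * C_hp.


R_next = C + ceil(R_prev / T_hp) * C_hp
ceil(7 / 15) = ceil(0.4667) = 1
Interference = 1 * 3 = 3
R_next = 7 + 3 = 10

10


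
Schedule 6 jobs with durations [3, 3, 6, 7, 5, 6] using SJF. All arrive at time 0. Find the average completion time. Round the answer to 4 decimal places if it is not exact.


SJF order (ascending): [3, 3, 5, 6, 6, 7]
Completion times:
  Job 1: burst=3, C=3
  Job 2: burst=3, C=6
  Job 3: burst=5, C=11
  Job 4: burst=6, C=17
  Job 5: burst=6, C=23
  Job 6: burst=7, C=30
Average completion = 90/6 = 15.0

15.0


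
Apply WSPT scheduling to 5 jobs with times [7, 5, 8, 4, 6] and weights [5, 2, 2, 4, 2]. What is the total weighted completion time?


Compute p/w ratios and sort ascending (WSPT): [(4, 4), (7, 5), (5, 2), (6, 2), (8, 2)]
Compute weighted completion times:
  Job (p=4,w=4): C=4, w*C=4*4=16
  Job (p=7,w=5): C=11, w*C=5*11=55
  Job (p=5,w=2): C=16, w*C=2*16=32
  Job (p=6,w=2): C=22, w*C=2*22=44
  Job (p=8,w=2): C=30, w*C=2*30=60
Total weighted completion time = 207

207


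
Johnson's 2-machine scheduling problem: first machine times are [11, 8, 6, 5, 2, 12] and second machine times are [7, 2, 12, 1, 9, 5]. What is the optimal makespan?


Apply Johnson's rule:
  Group 1 (a <= b): [(5, 2, 9), (3, 6, 12)]
  Group 2 (a > b): [(1, 11, 7), (6, 12, 5), (2, 8, 2), (4, 5, 1)]
Optimal job order: [5, 3, 1, 6, 2, 4]
Schedule:
  Job 5: M1 done at 2, M2 done at 11
  Job 3: M1 done at 8, M2 done at 23
  Job 1: M1 done at 19, M2 done at 30
  Job 6: M1 done at 31, M2 done at 36
  Job 2: M1 done at 39, M2 done at 41
  Job 4: M1 done at 44, M2 done at 45
Makespan = 45

45


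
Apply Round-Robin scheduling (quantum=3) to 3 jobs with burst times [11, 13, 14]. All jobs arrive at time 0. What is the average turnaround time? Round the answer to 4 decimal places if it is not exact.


Time quantum = 3
Execution trace:
  J1 runs 3 units, time = 3
  J2 runs 3 units, time = 6
  J3 runs 3 units, time = 9
  J1 runs 3 units, time = 12
  J2 runs 3 units, time = 15
  J3 runs 3 units, time = 18
  J1 runs 3 units, time = 21
  J2 runs 3 units, time = 24
  J3 runs 3 units, time = 27
  J1 runs 2 units, time = 29
  J2 runs 3 units, time = 32
  J3 runs 3 units, time = 35
  J2 runs 1 units, time = 36
  J3 runs 2 units, time = 38
Finish times: [29, 36, 38]
Average turnaround = 103/3 = 34.3333

34.3333


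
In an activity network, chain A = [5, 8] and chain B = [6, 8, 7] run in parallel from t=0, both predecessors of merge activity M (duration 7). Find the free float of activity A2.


ES(A2) = sum of predecessors on chain A = 5
EF(A2) = ES + duration = 5 + 8 = 13
Successor of A2 is M. ES(M) = max(sum(A), sum(B)) = max(13, 21) = 21
Free float = ES(successor) - EF(current) = 21 - 13 = 8

8


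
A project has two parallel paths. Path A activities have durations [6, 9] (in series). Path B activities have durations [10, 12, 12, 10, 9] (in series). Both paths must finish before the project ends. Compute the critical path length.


Path A total = 6 + 9 = 15
Path B total = 10 + 12 + 12 + 10 + 9 = 53
Critical path = longest path = max(15, 53) = 53

53


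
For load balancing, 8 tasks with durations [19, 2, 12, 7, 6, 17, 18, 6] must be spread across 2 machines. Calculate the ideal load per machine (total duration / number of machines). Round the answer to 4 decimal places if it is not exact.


Total processing time = 19 + 2 + 12 + 7 + 6 + 17 + 18 + 6 = 87
Number of machines = 2
Ideal balanced load = 87 / 2 = 43.5

43.5


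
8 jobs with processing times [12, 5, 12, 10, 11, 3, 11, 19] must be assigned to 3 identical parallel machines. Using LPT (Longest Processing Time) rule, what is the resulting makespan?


Sort jobs in decreasing order (LPT): [19, 12, 12, 11, 11, 10, 5, 3]
Assign each job to the least loaded machine:
  Machine 1: jobs [19, 10], load = 29
  Machine 2: jobs [12, 11, 5], load = 28
  Machine 3: jobs [12, 11, 3], load = 26
Makespan = max load = 29

29


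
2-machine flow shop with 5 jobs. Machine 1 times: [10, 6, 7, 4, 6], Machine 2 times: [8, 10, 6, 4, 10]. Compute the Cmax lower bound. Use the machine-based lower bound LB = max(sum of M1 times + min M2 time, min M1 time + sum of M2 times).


LB1 = sum(M1 times) + min(M2 times) = 33 + 4 = 37
LB2 = min(M1 times) + sum(M2 times) = 4 + 38 = 42
Lower bound = max(LB1, LB2) = max(37, 42) = 42

42


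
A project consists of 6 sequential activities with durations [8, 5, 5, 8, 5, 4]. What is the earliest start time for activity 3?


Activity 3 starts after activities 1 through 2 complete.
Predecessor durations: [8, 5]
ES = 8 + 5 = 13

13


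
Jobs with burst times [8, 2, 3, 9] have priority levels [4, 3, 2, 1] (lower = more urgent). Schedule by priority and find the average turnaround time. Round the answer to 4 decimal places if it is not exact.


Sort by priority (ascending = highest first):
Order: [(1, 9), (2, 3), (3, 2), (4, 8)]
Completion times:
  Priority 1, burst=9, C=9
  Priority 2, burst=3, C=12
  Priority 3, burst=2, C=14
  Priority 4, burst=8, C=22
Average turnaround = 57/4 = 14.25

14.25


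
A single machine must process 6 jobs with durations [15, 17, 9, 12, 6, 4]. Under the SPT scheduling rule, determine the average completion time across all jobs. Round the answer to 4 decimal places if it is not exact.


Sort jobs by processing time (SPT order): [4, 6, 9, 12, 15, 17]
Compute completion times sequentially:
  Job 1: processing = 4, completes at 4
  Job 2: processing = 6, completes at 10
  Job 3: processing = 9, completes at 19
  Job 4: processing = 12, completes at 31
  Job 5: processing = 15, completes at 46
  Job 6: processing = 17, completes at 63
Sum of completion times = 173
Average completion time = 173/6 = 28.8333

28.8333


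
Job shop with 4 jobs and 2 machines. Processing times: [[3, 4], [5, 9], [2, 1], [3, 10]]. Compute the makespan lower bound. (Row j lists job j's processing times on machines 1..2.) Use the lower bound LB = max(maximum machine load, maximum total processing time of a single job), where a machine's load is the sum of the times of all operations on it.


Machine loads:
  Machine 1: 3 + 5 + 2 + 3 = 13
  Machine 2: 4 + 9 + 1 + 10 = 24
Max machine load = 24
Job totals:
  Job 1: 7
  Job 2: 14
  Job 3: 3
  Job 4: 13
Max job total = 14
Lower bound = max(24, 14) = 24

24


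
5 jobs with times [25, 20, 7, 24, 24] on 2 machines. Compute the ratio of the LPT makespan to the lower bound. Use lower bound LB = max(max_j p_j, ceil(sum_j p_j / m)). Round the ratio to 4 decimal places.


LPT order: [25, 24, 24, 20, 7]
Machine loads after assignment: [52, 48]
LPT makespan = 52
Lower bound = max(max_job, ceil(total/2)) = max(25, 50) = 50
Ratio = 52 / 50 = 1.04

1.04


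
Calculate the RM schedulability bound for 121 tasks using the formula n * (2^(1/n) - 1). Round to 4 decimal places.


Compute 2^(1/121) = 1.0057449283
Subtract 1: 1.0057449283 - 1 = 0.0057449283
Multiply by n: 121 * 0.0057449283 = 0.6951363243
Round to 4 dp: 0.6951

0.6951


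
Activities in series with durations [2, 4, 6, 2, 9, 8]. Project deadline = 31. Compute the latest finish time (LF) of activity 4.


LF(activity 4) = deadline - sum of successor durations
Successors: activities 5 through 6 with durations [9, 8]
Sum of successor durations = 17
LF = 31 - 17 = 14

14


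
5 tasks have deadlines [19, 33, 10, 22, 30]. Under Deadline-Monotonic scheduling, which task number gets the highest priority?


Sort tasks by relative deadline (ascending):
  Task 3: deadline = 10
  Task 1: deadline = 19
  Task 4: deadline = 22
  Task 5: deadline = 30
  Task 2: deadline = 33
Priority order (highest first): [3, 1, 4, 5, 2]
Highest priority task = 3

3


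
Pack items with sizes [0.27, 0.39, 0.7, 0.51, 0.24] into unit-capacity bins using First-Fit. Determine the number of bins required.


Place items sequentially using First-Fit:
  Item 0.27 -> new Bin 1
  Item 0.39 -> Bin 1 (now 0.66)
  Item 0.7 -> new Bin 2
  Item 0.51 -> new Bin 3
  Item 0.24 -> Bin 1 (now 0.9)
Total bins used = 3

3


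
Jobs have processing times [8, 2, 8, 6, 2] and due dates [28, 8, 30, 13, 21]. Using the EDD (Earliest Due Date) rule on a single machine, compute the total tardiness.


Sort by due date (EDD order): [(2, 8), (6, 13), (2, 21), (8, 28), (8, 30)]
Compute completion times and tardiness:
  Job 1: p=2, d=8, C=2, tardiness=max(0,2-8)=0
  Job 2: p=6, d=13, C=8, tardiness=max(0,8-13)=0
  Job 3: p=2, d=21, C=10, tardiness=max(0,10-21)=0
  Job 4: p=8, d=28, C=18, tardiness=max(0,18-28)=0
  Job 5: p=8, d=30, C=26, tardiness=max(0,26-30)=0
Total tardiness = 0

0


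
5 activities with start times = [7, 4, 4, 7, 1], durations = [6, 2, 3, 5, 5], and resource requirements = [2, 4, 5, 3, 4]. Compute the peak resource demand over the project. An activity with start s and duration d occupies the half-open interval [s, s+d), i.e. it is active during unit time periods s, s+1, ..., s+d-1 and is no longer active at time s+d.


Each activity i is active on [start_i, start_i + duration_i).
Compute total resource usage per time slot:
  t=0: active resources = [], total = 0
  t=1: active resources = [4], total = 4
  t=2: active resources = [4], total = 4
  t=3: active resources = [4], total = 4
  t=4: active resources = [4, 5, 4], total = 13
  t=5: active resources = [4, 5, 4], total = 13
  t=6: active resources = [5], total = 5
  t=7: active resources = [2, 3], total = 5
  t=8: active resources = [2, 3], total = 5
  t=9: active resources = [2, 3], total = 5
  t=10: active resources = [2, 3], total = 5
  t=11: active resources = [2, 3], total = 5
  t=12: active resources = [2], total = 2
Peak resource demand = 13

13


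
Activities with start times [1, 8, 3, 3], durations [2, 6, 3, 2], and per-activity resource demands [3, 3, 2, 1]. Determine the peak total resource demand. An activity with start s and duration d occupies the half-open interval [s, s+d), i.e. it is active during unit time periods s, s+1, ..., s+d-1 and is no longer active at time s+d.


Each activity i is active on [start_i, start_i + duration_i).
Compute total resource usage per time slot:
  t=0: active resources = [], total = 0
  t=1: active resources = [3], total = 3
  t=2: active resources = [3], total = 3
  t=3: active resources = [2, 1], total = 3
  t=4: active resources = [2, 1], total = 3
  t=5: active resources = [2], total = 2
  t=6: active resources = [], total = 0
  t=7: active resources = [], total = 0
  t=8: active resources = [3], total = 3
  t=9: active resources = [3], total = 3
  t=10: active resources = [3], total = 3
  t=11: active resources = [3], total = 3
  t=12: active resources = [3], total = 3
  t=13: active resources = [3], total = 3
Peak resource demand = 3

3


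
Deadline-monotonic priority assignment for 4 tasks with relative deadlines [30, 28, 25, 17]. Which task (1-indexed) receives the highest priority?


Sort tasks by relative deadline (ascending):
  Task 4: deadline = 17
  Task 3: deadline = 25
  Task 2: deadline = 28
  Task 1: deadline = 30
Priority order (highest first): [4, 3, 2, 1]
Highest priority task = 4

4


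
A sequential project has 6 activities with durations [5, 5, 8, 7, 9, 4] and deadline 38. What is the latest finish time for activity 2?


LF(activity 2) = deadline - sum of successor durations
Successors: activities 3 through 6 with durations [8, 7, 9, 4]
Sum of successor durations = 28
LF = 38 - 28 = 10

10


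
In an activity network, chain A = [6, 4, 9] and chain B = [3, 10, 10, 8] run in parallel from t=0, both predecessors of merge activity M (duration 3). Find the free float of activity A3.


ES(A3) = sum of predecessors on chain A = 10
EF(A3) = ES + duration = 10 + 9 = 19
Successor of A3 is M. ES(M) = max(sum(A), sum(B)) = max(19, 31) = 31
Free float = ES(successor) - EF(current) = 31 - 19 = 12

12


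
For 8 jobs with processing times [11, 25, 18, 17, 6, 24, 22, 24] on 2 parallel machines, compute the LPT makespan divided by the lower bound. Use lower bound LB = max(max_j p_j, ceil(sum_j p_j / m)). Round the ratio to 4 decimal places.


LPT order: [25, 24, 24, 22, 18, 17, 11, 6]
Machine loads after assignment: [76, 71]
LPT makespan = 76
Lower bound = max(max_job, ceil(total/2)) = max(25, 74) = 74
Ratio = 76 / 74 = 1.027

1.027


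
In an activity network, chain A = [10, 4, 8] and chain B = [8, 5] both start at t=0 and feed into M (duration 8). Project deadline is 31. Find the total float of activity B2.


Forward pass: ES(B2) = sum of predecessors on chain B = 8
EF = ES + duration = 8 + 5 = 13
Backward pass: LF(M) = deadline = 31; LS(M) = 31 - 8 = 23
LF(B2) = LS(M) - sum(successors on chain B) = 23 - 0 = 23
LS = LF - duration = 23 - 5 = 18
Total float = LS - ES = 18 - 8 = 10

10


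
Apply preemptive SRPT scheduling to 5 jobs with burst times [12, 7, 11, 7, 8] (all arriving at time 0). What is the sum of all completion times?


Since all jobs arrive at t=0, SRPT equals SPT ordering.
SPT order: [7, 7, 8, 11, 12]
Completion times:
  Job 1: p=7, C=7
  Job 2: p=7, C=14
  Job 3: p=8, C=22
  Job 4: p=11, C=33
  Job 5: p=12, C=45
Total completion time = 7 + 14 + 22 + 33 + 45 = 121

121


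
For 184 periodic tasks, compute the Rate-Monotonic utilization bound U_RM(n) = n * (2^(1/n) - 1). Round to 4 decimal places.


Compute 2^(1/184) = 1.0037742087
Subtract 1: 1.0037742087 - 1 = 0.0037742087
Multiply by n: 184 * 0.0037742087 = 0.6944544008
Round to 4 dp: 0.6945

0.6945


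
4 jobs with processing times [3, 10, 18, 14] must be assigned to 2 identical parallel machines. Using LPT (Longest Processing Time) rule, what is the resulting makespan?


Sort jobs in decreasing order (LPT): [18, 14, 10, 3]
Assign each job to the least loaded machine:
  Machine 1: jobs [18, 3], load = 21
  Machine 2: jobs [14, 10], load = 24
Makespan = max load = 24

24


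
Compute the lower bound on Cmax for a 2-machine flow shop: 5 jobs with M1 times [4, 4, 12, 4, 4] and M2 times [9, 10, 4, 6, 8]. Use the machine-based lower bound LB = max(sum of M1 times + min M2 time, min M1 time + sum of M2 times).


LB1 = sum(M1 times) + min(M2 times) = 28 + 4 = 32
LB2 = min(M1 times) + sum(M2 times) = 4 + 37 = 41
Lower bound = max(LB1, LB2) = max(32, 41) = 41

41


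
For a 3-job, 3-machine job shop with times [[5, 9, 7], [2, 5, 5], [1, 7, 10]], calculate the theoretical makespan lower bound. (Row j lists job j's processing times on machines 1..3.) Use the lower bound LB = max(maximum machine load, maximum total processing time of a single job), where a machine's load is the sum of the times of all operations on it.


Machine loads:
  Machine 1: 5 + 2 + 1 = 8
  Machine 2: 9 + 5 + 7 = 21
  Machine 3: 7 + 5 + 10 = 22
Max machine load = 22
Job totals:
  Job 1: 21
  Job 2: 12
  Job 3: 18
Max job total = 21
Lower bound = max(22, 21) = 22

22
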